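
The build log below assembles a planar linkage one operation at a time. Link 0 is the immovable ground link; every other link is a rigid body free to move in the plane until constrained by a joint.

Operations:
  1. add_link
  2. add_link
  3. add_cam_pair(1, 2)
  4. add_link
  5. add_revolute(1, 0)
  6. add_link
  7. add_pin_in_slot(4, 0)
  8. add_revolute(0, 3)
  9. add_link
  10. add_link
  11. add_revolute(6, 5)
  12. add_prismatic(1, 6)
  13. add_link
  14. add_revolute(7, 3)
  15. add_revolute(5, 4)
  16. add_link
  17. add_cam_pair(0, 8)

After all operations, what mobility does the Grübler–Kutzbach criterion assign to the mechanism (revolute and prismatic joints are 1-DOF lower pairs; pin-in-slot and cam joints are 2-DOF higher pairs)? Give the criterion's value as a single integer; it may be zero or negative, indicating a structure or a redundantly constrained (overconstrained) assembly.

M = 9

L=1 J1=0 J2=0
add link → L=2 J1=0 J2=0
add link → L=3 J1=0 J2=0
C@1,2 dof=2 J2 → L=3 J1=0 J2=1
add link → L=4 J1=0 J2=1
R@1,0 dof=1 J1 → L=4 J1=1 J2=1
add link → L=5 J1=1 J2=1
PS@4,0 dof=2 J2 → L=5 J1=1 J2=2
R@0,3 dof=1 J1 → L=5 J1=2 J2=2
add link → L=6 J1=2 J2=2
add link → L=7 J1=2 J2=2
R@6,5 dof=1 J1 → L=7 J1=3 J2=2
P@1,6 dof=1 J1 → L=7 J1=4 J2=2
add link → L=8 J1=4 J2=2
R@7,3 dof=1 J1 → L=8 J1=5 J2=2
R@5,4 dof=1 J1 → L=8 J1=6 J2=2
add link → L=9 J1=6 J2=2
C@0,8 dof=2 J2 → L=9 J1=6 J2=3
M=3(L−1)−2J1−J2=3·8−2·6−3=9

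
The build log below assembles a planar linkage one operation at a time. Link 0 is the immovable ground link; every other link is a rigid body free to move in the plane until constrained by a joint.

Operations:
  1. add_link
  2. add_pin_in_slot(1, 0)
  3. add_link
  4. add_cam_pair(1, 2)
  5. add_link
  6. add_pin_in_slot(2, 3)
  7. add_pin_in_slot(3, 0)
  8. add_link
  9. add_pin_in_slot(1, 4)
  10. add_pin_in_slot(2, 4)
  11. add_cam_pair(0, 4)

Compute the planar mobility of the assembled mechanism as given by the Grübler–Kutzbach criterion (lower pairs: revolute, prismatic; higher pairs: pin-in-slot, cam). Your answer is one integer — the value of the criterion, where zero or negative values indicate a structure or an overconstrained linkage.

M = 5

link 0 = ground. State L|J1|J2 = 1|0|0
+link1  2|0|0
PS(1,0) f=2→J2  2|0|1
+link2  3|0|1
C(1,2) f=2→J2  3|0|2
+link3  4|0|2
PS(2,3) f=2→J2  4|0|3
PS(3,0) f=2→J2  4|0|4
+link4  5|0|4
PS(1,4) f=2→J2  5|0|5
PS(2,4) f=2→J2  5|0|6
C(0,4) f=2→J2  5|0|7
M = 3(5−1)−2·0−7 = 12−0−7 = 5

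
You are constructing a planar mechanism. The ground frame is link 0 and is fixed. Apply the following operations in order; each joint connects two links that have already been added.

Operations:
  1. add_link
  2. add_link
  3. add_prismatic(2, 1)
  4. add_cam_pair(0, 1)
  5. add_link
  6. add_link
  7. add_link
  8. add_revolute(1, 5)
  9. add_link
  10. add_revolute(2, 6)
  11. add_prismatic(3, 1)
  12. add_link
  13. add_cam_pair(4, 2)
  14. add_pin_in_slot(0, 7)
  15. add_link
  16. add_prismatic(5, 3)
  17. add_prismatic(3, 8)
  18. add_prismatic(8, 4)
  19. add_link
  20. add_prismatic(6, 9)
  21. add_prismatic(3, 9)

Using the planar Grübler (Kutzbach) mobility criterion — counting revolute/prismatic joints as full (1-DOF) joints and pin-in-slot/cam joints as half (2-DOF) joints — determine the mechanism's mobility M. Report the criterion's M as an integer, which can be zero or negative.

ground; <1,0,0>
#1 <2,0,0>
#2 <3,0,0>
P:2↔1 J1 <3,1,0>
C:0↔1 J2 <3,1,1>
#3 <4,1,1>
#4 <5,1,1>
#5 <6,1,1>
R:1↔5 J1 <6,2,1>
#6 <7,2,1>
R:2↔6 J1 <7,3,1>
P:3↔1 J1 <7,4,1>
#7 <8,4,1>
C:4↔2 J2 <8,4,2>
PS:0↔7 J2 <8,4,3>
#8 <9,4,3>
P:5↔3 J1 <9,5,3>
P:3↔8 J1 <9,6,3>
P:8↔4 J1 <9,7,3>
#9 <10,7,3>
P:6↔9 J1 <10,8,3>
P:3↔9 J1 <10,9,3>
3×9 − 2×9 − 1×3 = 6

M = 6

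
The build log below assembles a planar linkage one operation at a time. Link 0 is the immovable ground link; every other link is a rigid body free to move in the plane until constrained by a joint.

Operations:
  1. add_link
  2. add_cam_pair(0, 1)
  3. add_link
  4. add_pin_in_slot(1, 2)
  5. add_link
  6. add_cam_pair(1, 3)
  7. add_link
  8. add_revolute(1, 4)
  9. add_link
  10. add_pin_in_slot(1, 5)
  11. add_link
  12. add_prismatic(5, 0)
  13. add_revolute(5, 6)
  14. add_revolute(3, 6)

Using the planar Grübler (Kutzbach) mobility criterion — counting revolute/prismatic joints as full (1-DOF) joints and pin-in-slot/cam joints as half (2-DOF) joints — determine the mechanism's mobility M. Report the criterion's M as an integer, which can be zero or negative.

M = 6

[1;0;0] (link 0 is ground)
L+ [2;0;0]
C(0,1)∈J2 [2;0;1]
L+ [3;0;1]
PS(1,2)∈J2 [3;0;2]
L+ [4;0;2]
C(1,3)∈J2 [4;0;3]
L+ [5;0;3]
R(1,4)∈J1 [5;1;3]
L+ [6;1;3]
PS(1,5)∈J2 [6;1;4]
L+ [7;1;4]
P(5,0)∈J1 [7;2;4]
R(5,6)∈J1 [7;3;4]
R(3,6)∈J1 [7;4;4]
mobility = 18 − 8 − 4 = 6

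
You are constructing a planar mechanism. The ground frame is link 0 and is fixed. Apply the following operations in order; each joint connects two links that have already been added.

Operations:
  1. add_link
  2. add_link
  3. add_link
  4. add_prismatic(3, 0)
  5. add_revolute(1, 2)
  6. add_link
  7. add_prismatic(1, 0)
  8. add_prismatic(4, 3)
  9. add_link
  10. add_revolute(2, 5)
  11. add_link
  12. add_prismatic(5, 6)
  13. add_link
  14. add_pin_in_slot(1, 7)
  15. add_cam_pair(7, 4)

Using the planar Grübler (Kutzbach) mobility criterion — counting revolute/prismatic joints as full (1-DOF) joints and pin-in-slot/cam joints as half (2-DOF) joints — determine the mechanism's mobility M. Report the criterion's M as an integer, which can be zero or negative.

(L,J1,J2)=(1,0,0); link0 fixed
link1: (2,0,0)
link2: (3,0,0)
link3: (4,0,0)
P 3-0 [J1]: (4,1,0)
R 1-2 [J1]: (4,2,0)
link4: (5,2,0)
P 1-0 [J1]: (5,3,0)
P 4-3 [J1]: (5,4,0)
link5: (6,4,0)
R 2-5 [J1]: (6,5,0)
link6: (7,5,0)
P 5-6 [J1]: (7,6,0)
link7: (8,6,0)
PS 1-7 [J2]: (8,6,1)
C 7-4 [J2]: (8,6,2)
Grübler: 3·7 − 2·6 − 2 = 7

M = 7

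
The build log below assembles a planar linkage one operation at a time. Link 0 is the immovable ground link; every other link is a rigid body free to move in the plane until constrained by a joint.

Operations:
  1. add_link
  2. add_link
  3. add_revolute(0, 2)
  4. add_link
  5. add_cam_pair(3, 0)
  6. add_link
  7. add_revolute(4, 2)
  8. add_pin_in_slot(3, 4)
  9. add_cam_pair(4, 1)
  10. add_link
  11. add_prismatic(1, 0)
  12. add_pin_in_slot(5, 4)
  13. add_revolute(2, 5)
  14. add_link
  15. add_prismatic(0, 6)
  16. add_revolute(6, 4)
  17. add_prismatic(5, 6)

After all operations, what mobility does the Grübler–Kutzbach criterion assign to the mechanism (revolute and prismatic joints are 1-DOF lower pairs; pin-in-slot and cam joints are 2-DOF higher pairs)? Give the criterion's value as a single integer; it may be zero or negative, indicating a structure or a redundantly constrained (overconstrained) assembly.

M = 0

(L,J1,J2)=(1,0,0); link0 fixed
link1: (2,0,0)
link2: (3,0,0)
R 0-2 [J1]: (3,1,0)
link3: (4,1,0)
C 3-0 [J2]: (4,1,1)
link4: (5,1,1)
R 4-2 [J1]: (5,2,1)
PS 3-4 [J2]: (5,2,2)
C 4-1 [J2]: (5,2,3)
link5: (6,2,3)
P 1-0 [J1]: (6,3,3)
PS 5-4 [J2]: (6,3,4)
R 2-5 [J1]: (6,4,4)
link6: (7,4,4)
P 0-6 [J1]: (7,5,4)
R 6-4 [J1]: (7,6,4)
P 5-6 [J1]: (7,7,4)
Grübler: 3·6 − 2·7 − 4 = 0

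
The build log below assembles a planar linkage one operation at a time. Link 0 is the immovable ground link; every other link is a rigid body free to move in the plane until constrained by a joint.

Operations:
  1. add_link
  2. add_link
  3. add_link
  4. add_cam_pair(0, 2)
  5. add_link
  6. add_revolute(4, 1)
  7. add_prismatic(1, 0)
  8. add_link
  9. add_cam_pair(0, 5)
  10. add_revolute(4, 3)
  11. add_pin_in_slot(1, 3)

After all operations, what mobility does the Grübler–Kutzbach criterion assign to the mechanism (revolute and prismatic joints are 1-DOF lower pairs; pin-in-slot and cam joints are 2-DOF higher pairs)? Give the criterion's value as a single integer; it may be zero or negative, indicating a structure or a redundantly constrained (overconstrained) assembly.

[1;0;0] (link 0 is ground)
L+ [2;0;0]
L+ [3;0;0]
L+ [4;0;0]
C(0,2)∈J2 [4;0;1]
L+ [5;0;1]
R(4,1)∈J1 [5;1;1]
P(1,0)∈J1 [5;2;1]
L+ [6;2;1]
C(0,5)∈J2 [6;2;2]
R(4,3)∈J1 [6;3;2]
PS(1,3)∈J2 [6;3;3]
mobility = 15 − 6 − 3 = 6

M = 6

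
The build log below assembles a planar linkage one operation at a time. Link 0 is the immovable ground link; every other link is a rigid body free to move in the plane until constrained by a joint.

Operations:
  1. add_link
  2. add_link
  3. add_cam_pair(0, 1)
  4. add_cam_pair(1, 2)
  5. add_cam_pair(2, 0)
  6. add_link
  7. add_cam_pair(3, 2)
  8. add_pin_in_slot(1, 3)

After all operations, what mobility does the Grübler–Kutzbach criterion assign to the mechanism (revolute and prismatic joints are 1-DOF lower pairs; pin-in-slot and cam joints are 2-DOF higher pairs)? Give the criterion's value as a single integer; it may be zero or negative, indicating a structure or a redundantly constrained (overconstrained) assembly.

ground; <1,0,0>
#1 <2,0,0>
#2 <3,0,0>
C:0↔1 J2 <3,0,1>
C:1↔2 J2 <3,0,2>
C:2↔0 J2 <3,0,3>
#3 <4,0,3>
C:3↔2 J2 <4,0,4>
PS:1↔3 J2 <4,0,5>
3×3 − 2×0 − 1×5 = 4

M = 4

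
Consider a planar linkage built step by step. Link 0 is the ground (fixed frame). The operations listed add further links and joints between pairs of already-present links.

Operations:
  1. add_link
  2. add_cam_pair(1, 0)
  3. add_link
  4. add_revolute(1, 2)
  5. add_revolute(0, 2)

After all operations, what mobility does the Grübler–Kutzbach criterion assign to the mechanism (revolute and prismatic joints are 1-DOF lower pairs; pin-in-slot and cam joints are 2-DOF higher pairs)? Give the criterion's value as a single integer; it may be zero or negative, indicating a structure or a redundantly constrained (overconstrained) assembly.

ground; <1,0,0>
#1 <2,0,0>
C:1↔0 J2 <2,0,1>
#2 <3,0,1>
R:1↔2 J1 <3,1,1>
R:0↔2 J1 <3,2,1>
3×2 − 2×2 − 1×1 = 1

M = 1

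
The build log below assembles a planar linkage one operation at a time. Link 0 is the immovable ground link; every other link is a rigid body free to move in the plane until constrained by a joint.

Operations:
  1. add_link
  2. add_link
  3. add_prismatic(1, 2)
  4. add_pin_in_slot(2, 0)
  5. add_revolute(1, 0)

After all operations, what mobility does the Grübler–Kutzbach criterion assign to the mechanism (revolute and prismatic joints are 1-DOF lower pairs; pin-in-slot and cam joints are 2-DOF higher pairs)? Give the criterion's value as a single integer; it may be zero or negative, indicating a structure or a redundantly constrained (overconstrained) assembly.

M = 1

ground; <1,0,0>
#1 <2,0,0>
#2 <3,0,0>
P:1↔2 J1 <3,1,0>
PS:2↔0 J2 <3,1,1>
R:1↔0 J1 <3,2,1>
3×2 − 2×2 − 1×1 = 1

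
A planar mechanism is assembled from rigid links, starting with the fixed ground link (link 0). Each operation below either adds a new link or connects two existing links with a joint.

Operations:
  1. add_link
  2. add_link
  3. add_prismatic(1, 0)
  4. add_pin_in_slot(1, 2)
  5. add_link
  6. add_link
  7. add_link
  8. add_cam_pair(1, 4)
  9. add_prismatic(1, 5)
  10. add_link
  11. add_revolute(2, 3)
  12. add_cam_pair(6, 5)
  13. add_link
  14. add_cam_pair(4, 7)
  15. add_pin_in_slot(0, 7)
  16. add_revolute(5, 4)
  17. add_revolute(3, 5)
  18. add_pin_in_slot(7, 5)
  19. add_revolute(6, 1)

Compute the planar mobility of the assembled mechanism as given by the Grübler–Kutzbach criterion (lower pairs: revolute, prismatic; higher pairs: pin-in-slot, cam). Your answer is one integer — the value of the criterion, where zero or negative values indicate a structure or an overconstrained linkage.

L=1 J1=0 J2=0
add link → L=2 J1=0 J2=0
add link → L=3 J1=0 J2=0
P@1,0 dof=1 J1 → L=3 J1=1 J2=0
PS@1,2 dof=2 J2 → L=3 J1=1 J2=1
add link → L=4 J1=1 J2=1
add link → L=5 J1=1 J2=1
add link → L=6 J1=1 J2=1
C@1,4 dof=2 J2 → L=6 J1=1 J2=2
P@1,5 dof=1 J1 → L=6 J1=2 J2=2
add link → L=7 J1=2 J2=2
R@2,3 dof=1 J1 → L=7 J1=3 J2=2
C@6,5 dof=2 J2 → L=7 J1=3 J2=3
add link → L=8 J1=3 J2=3
C@4,7 dof=2 J2 → L=8 J1=3 J2=4
PS@0,7 dof=2 J2 → L=8 J1=3 J2=5
R@5,4 dof=1 J1 → L=8 J1=4 J2=5
R@3,5 dof=1 J1 → L=8 J1=5 J2=5
PS@7,5 dof=2 J2 → L=8 J1=5 J2=6
R@6,1 dof=1 J1 → L=8 J1=6 J2=6
M=3(L−1)−2J1−J2=3·7−2·6−6=3

M = 3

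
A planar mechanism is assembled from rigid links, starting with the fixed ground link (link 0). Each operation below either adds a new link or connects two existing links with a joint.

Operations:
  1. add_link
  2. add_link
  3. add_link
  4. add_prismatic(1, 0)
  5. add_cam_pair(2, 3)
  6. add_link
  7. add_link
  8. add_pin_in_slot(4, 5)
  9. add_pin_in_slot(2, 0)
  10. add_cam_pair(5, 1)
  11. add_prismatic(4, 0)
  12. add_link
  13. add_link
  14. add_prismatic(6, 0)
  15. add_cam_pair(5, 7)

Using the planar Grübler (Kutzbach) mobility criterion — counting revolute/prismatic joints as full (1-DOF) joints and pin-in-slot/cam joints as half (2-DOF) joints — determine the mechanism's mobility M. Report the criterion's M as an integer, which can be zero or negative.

(L,J1,J2)=(1,0,0); link0 fixed
link1: (2,0,0)
link2: (3,0,0)
link3: (4,0,0)
P 1-0 [J1]: (4,1,0)
C 2-3 [J2]: (4,1,1)
link4: (5,1,1)
link5: (6,1,1)
PS 4-5 [J2]: (6,1,2)
PS 2-0 [J2]: (6,1,3)
C 5-1 [J2]: (6,1,4)
P 4-0 [J1]: (6,2,4)
link6: (7,2,4)
link7: (8,2,4)
P 6-0 [J1]: (8,3,4)
C 5-7 [J2]: (8,3,5)
Grübler: 3·7 − 2·3 − 5 = 10

M = 10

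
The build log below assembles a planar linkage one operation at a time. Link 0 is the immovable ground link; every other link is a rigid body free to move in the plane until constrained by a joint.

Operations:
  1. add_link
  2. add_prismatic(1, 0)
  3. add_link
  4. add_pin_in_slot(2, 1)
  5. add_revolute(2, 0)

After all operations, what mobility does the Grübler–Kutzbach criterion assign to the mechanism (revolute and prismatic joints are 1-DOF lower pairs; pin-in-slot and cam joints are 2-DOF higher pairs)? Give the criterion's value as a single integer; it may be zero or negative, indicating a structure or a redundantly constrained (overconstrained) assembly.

L=1 J1=0 J2=0
add link → L=2 J1=0 J2=0
P@1,0 dof=1 J1 → L=2 J1=1 J2=0
add link → L=3 J1=1 J2=0
PS@2,1 dof=2 J2 → L=3 J1=1 J2=1
R@2,0 dof=1 J1 → L=3 J1=2 J2=1
M=3(L−1)−2J1−J2=3·2−2·2−1=1

M = 1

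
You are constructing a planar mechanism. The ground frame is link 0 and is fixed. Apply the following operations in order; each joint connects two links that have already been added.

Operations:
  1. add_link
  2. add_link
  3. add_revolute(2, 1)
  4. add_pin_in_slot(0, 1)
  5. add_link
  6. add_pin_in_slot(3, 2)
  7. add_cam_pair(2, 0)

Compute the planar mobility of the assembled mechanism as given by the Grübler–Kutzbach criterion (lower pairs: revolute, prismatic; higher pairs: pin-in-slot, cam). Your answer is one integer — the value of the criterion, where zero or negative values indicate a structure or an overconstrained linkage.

L=1 J1=0 J2=0
add link → L=2 J1=0 J2=0
add link → L=3 J1=0 J2=0
R@2,1 dof=1 J1 → L=3 J1=1 J2=0
PS@0,1 dof=2 J2 → L=3 J1=1 J2=1
add link → L=4 J1=1 J2=1
PS@3,2 dof=2 J2 → L=4 J1=1 J2=2
C@2,0 dof=2 J2 → L=4 J1=1 J2=3
M=3(L−1)−2J1−J2=3·3−2·1−3=4

M = 4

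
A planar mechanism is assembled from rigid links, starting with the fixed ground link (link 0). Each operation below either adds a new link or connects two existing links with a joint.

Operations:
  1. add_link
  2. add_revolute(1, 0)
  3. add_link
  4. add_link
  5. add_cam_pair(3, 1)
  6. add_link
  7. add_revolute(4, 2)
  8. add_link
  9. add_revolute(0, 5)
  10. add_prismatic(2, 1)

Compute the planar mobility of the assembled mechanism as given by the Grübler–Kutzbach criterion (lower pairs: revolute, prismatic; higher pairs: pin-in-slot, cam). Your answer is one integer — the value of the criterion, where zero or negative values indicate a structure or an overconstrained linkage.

(L,J1,J2)=(1,0,0); link0 fixed
link1: (2,0,0)
R 1-0 [J1]: (2,1,0)
link2: (3,1,0)
link3: (4,1,0)
C 3-1 [J2]: (4,1,1)
link4: (5,1,1)
R 4-2 [J1]: (5,2,1)
link5: (6,2,1)
R 0-5 [J1]: (6,3,1)
P 2-1 [J1]: (6,4,1)
Grübler: 3·5 − 2·4 − 1 = 6

M = 6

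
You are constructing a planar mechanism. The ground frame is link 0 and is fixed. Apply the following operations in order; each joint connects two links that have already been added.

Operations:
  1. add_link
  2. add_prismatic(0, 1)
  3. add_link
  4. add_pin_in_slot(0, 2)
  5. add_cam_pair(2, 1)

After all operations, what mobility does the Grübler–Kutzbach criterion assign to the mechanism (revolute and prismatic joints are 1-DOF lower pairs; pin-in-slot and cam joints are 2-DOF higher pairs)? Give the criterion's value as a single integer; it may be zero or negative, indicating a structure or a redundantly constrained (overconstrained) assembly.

[1;0;0] (link 0 is ground)
L+ [2;0;0]
P(0,1)∈J1 [2;1;0]
L+ [3;1;0]
PS(0,2)∈J2 [3;1;1]
C(2,1)∈J2 [3;1;2]
mobility = 6 − 2 − 2 = 2

M = 2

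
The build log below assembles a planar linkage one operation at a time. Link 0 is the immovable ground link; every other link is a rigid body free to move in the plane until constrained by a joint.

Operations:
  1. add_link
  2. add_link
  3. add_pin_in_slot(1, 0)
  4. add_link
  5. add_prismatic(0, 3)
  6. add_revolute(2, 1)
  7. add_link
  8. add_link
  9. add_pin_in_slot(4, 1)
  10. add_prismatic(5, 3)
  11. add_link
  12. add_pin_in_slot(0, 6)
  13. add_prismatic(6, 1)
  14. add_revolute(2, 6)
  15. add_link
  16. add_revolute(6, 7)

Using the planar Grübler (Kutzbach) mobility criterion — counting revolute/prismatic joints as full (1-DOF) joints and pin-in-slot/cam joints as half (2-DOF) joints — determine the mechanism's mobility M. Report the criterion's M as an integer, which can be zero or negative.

M = 6

[1;0;0] (link 0 is ground)
L+ [2;0;0]
L+ [3;0;0]
PS(1,0)∈J2 [3;0;1]
L+ [4;0;1]
P(0,3)∈J1 [4;1;1]
R(2,1)∈J1 [4;2;1]
L+ [5;2;1]
L+ [6;2;1]
PS(4,1)∈J2 [6;2;2]
P(5,3)∈J1 [6;3;2]
L+ [7;3;2]
PS(0,6)∈J2 [7;3;3]
P(6,1)∈J1 [7;4;3]
R(2,6)∈J1 [7;5;3]
L+ [8;5;3]
R(6,7)∈J1 [8;6;3]
mobility = 21 − 12 − 3 = 6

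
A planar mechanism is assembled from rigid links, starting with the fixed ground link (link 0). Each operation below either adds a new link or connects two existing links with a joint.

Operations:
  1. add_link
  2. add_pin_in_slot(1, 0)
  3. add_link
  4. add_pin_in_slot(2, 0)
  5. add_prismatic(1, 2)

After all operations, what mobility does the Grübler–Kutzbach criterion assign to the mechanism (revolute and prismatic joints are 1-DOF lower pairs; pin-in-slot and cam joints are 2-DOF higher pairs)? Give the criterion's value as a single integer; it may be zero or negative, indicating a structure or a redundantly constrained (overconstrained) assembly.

M = 2

ground; <1,0,0>
#1 <2,0,0>
PS:1↔0 J2 <2,0,1>
#2 <3,0,1>
PS:2↔0 J2 <3,0,2>
P:1↔2 J1 <3,1,2>
3×2 − 2×1 − 1×2 = 2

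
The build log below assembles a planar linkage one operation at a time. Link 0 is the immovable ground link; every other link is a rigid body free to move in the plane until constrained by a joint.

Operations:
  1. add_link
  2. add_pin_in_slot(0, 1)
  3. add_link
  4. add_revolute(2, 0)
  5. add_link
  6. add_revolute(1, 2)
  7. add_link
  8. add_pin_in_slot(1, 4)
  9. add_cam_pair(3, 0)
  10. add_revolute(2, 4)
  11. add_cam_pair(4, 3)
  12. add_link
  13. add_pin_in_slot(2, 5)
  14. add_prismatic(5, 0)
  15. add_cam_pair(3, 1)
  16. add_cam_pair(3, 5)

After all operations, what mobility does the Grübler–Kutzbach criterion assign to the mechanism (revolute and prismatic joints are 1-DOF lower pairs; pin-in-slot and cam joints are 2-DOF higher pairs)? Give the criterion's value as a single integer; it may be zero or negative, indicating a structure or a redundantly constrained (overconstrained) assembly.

M = 0

ground; <1,0,0>
#1 <2,0,0>
PS:0↔1 J2 <2,0,1>
#2 <3,0,1>
R:2↔0 J1 <3,1,1>
#3 <4,1,1>
R:1↔2 J1 <4,2,1>
#4 <5,2,1>
PS:1↔4 J2 <5,2,2>
C:3↔0 J2 <5,2,3>
R:2↔4 J1 <5,3,3>
C:4↔3 J2 <5,3,4>
#5 <6,3,4>
PS:2↔5 J2 <6,3,5>
P:5↔0 J1 <6,4,5>
C:3↔1 J2 <6,4,6>
C:3↔5 J2 <6,4,7>
3×5 − 2×4 − 1×7 = 0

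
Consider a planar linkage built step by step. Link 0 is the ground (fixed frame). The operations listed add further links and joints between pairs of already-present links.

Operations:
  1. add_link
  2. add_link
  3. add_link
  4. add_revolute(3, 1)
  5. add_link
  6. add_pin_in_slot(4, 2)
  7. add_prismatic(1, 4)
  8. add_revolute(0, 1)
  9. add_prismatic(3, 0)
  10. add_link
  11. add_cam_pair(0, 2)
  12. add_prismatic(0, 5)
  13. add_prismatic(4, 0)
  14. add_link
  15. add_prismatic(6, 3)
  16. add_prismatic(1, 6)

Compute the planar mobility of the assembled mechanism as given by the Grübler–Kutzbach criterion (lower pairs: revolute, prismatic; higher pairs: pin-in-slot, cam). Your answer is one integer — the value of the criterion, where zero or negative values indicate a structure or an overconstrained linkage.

M = 0

ground; <1,0,0>
#1 <2,0,0>
#2 <3,0,0>
#3 <4,0,0>
R:3↔1 J1 <4,1,0>
#4 <5,1,0>
PS:4↔2 J2 <5,1,1>
P:1↔4 J1 <5,2,1>
R:0↔1 J1 <5,3,1>
P:3↔0 J1 <5,4,1>
#5 <6,4,1>
C:0↔2 J2 <6,4,2>
P:0↔5 J1 <6,5,2>
P:4↔0 J1 <6,6,2>
#6 <7,6,2>
P:6↔3 J1 <7,7,2>
P:1↔6 J1 <7,8,2>
3×6 − 2×8 − 1×2 = 0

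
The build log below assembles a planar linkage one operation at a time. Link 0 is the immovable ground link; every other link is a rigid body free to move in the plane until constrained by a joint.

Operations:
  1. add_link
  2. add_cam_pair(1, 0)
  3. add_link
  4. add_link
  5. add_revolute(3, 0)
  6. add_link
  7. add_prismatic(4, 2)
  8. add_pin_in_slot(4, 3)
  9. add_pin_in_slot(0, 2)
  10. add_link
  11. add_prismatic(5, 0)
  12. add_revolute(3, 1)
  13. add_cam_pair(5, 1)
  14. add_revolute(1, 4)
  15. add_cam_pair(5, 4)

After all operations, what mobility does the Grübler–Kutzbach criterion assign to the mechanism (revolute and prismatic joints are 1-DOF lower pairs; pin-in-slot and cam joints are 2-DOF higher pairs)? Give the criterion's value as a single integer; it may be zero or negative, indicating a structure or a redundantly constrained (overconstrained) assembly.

(L,J1,J2)=(1,0,0); link0 fixed
link1: (2,0,0)
C 1-0 [J2]: (2,0,1)
link2: (3,0,1)
link3: (4,0,1)
R 3-0 [J1]: (4,1,1)
link4: (5,1,1)
P 4-2 [J1]: (5,2,1)
PS 4-3 [J2]: (5,2,2)
PS 0-2 [J2]: (5,2,3)
link5: (6,2,3)
P 5-0 [J1]: (6,3,3)
R 3-1 [J1]: (6,4,3)
C 5-1 [J2]: (6,4,4)
R 1-4 [J1]: (6,5,4)
C 5-4 [J2]: (6,5,5)
Grübler: 3·5 − 2·5 − 5 = 0

M = 0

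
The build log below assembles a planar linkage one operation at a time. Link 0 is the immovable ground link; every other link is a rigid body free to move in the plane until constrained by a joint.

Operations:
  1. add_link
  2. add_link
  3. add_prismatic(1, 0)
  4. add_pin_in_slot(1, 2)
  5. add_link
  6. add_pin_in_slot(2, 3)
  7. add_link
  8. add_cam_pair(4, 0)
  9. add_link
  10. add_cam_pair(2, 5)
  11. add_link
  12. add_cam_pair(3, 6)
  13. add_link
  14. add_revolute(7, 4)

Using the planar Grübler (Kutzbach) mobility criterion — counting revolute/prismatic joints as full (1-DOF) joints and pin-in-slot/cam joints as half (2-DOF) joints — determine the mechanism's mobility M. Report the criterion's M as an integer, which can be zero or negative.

M = 12

ground; <1,0,0>
#1 <2,0,0>
#2 <3,0,0>
P:1↔0 J1 <3,1,0>
PS:1↔2 J2 <3,1,1>
#3 <4,1,1>
PS:2↔3 J2 <4,1,2>
#4 <5,1,2>
C:4↔0 J2 <5,1,3>
#5 <6,1,3>
C:2↔5 J2 <6,1,4>
#6 <7,1,4>
C:3↔6 J2 <7,1,5>
#7 <8,1,5>
R:7↔4 J1 <8,2,5>
3×7 − 2×2 − 1×5 = 12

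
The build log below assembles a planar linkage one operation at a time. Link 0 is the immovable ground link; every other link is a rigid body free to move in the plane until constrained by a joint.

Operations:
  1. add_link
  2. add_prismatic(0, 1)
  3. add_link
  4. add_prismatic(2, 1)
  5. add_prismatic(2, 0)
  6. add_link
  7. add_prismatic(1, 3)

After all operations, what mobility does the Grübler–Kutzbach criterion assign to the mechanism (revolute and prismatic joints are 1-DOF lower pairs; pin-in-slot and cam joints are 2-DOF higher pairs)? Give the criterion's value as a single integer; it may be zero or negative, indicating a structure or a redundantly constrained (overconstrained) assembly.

ground; <1,0,0>
#1 <2,0,0>
P:0↔1 J1 <2,1,0>
#2 <3,1,0>
P:2↔1 J1 <3,2,0>
P:2↔0 J1 <3,3,0>
#3 <4,3,0>
P:1↔3 J1 <4,4,0>
3×3 − 2×4 − 1×0 = 1

M = 1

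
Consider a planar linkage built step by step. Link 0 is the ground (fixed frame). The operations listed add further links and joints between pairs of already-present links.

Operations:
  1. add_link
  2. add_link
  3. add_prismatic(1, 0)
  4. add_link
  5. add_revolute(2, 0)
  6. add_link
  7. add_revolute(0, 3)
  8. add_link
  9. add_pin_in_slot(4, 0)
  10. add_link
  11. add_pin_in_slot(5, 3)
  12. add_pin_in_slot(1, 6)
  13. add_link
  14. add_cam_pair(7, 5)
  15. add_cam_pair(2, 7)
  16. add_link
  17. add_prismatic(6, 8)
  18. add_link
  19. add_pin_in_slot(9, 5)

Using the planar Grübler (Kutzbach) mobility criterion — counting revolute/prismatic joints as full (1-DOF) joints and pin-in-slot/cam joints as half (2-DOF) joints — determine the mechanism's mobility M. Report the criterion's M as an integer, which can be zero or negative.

M = 13

ground; <1,0,0>
#1 <2,0,0>
#2 <3,0,0>
P:1↔0 J1 <3,1,0>
#3 <4,1,0>
R:2↔0 J1 <4,2,0>
#4 <5,2,0>
R:0↔3 J1 <5,3,0>
#5 <6,3,0>
PS:4↔0 J2 <6,3,1>
#6 <7,3,1>
PS:5↔3 J2 <7,3,2>
PS:1↔6 J2 <7,3,3>
#7 <8,3,3>
C:7↔5 J2 <8,3,4>
C:2↔7 J2 <8,3,5>
#8 <9,3,5>
P:6↔8 J1 <9,4,5>
#9 <10,4,5>
PS:9↔5 J2 <10,4,6>
3×9 − 2×4 − 1×6 = 13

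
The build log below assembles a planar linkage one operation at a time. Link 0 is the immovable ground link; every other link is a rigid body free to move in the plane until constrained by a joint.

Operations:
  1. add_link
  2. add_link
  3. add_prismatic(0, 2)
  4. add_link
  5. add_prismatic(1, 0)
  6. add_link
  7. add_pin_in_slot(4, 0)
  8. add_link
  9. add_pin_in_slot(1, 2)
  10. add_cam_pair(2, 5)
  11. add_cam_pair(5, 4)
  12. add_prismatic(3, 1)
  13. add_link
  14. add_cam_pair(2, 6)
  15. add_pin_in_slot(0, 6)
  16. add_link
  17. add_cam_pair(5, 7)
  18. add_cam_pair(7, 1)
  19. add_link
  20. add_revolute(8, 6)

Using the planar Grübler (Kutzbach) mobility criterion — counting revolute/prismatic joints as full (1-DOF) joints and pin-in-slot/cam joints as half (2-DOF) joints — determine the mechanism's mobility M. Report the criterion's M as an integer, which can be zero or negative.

L=1 J1=0 J2=0
add link → L=2 J1=0 J2=0
add link → L=3 J1=0 J2=0
P@0,2 dof=1 J1 → L=3 J1=1 J2=0
add link → L=4 J1=1 J2=0
P@1,0 dof=1 J1 → L=4 J1=2 J2=0
add link → L=5 J1=2 J2=0
PS@4,0 dof=2 J2 → L=5 J1=2 J2=1
add link → L=6 J1=2 J2=1
PS@1,2 dof=2 J2 → L=6 J1=2 J2=2
C@2,5 dof=2 J2 → L=6 J1=2 J2=3
C@5,4 dof=2 J2 → L=6 J1=2 J2=4
P@3,1 dof=1 J1 → L=6 J1=3 J2=4
add link → L=7 J1=3 J2=4
C@2,6 dof=2 J2 → L=7 J1=3 J2=5
PS@0,6 dof=2 J2 → L=7 J1=3 J2=6
add link → L=8 J1=3 J2=6
C@5,7 dof=2 J2 → L=8 J1=3 J2=7
C@7,1 dof=2 J2 → L=8 J1=3 J2=8
add link → L=9 J1=3 J2=8
R@8,6 dof=1 J1 → L=9 J1=4 J2=8
M=3(L−1)−2J1−J2=3·8−2·4−8=8

M = 8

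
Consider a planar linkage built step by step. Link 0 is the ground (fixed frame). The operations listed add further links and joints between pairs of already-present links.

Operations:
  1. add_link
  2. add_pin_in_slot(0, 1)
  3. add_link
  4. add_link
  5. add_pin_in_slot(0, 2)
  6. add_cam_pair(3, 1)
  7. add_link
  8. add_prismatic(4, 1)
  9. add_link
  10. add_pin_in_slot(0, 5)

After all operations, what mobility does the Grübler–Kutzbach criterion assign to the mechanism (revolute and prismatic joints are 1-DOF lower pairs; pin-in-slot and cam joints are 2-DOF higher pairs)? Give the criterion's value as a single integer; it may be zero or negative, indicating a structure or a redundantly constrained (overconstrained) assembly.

[1;0;0] (link 0 is ground)
L+ [2;0;0]
PS(0,1)∈J2 [2;0;1]
L+ [3;0;1]
L+ [4;0;1]
PS(0,2)∈J2 [4;0;2]
C(3,1)∈J2 [4;0;3]
L+ [5;0;3]
P(4,1)∈J1 [5;1;3]
L+ [6;1;3]
PS(0,5)∈J2 [6;1;4]
mobility = 15 − 2 − 4 = 9

M = 9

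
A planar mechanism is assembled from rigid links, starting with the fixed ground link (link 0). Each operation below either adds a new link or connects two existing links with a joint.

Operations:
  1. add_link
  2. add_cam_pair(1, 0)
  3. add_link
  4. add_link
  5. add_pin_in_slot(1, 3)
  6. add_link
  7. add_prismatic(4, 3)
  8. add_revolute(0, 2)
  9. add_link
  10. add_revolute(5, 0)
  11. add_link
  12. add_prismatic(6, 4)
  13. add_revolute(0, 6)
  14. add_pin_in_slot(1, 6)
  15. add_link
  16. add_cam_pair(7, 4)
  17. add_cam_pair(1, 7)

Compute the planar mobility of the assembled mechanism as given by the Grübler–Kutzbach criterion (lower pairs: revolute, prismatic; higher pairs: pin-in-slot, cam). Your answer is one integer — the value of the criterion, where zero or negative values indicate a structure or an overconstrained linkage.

M = 6

[1;0;0] (link 0 is ground)
L+ [2;0;0]
C(1,0)∈J2 [2;0;1]
L+ [3;0;1]
L+ [4;0;1]
PS(1,3)∈J2 [4;0;2]
L+ [5;0;2]
P(4,3)∈J1 [5;1;2]
R(0,2)∈J1 [5;2;2]
L+ [6;2;2]
R(5,0)∈J1 [6;3;2]
L+ [7;3;2]
P(6,4)∈J1 [7;4;2]
R(0,6)∈J1 [7;5;2]
PS(1,6)∈J2 [7;5;3]
L+ [8;5;3]
C(7,4)∈J2 [8;5;4]
C(1,7)∈J2 [8;5;5]
mobility = 21 − 10 − 5 = 6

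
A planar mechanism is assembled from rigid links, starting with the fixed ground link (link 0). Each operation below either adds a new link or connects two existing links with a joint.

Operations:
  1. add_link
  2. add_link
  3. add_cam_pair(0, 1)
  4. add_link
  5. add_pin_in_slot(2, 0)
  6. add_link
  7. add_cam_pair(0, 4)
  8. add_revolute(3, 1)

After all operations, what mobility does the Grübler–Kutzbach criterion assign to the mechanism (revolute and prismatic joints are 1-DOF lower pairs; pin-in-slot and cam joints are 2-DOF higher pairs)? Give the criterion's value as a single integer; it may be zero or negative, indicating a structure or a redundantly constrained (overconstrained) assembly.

[1;0;0] (link 0 is ground)
L+ [2;0;0]
L+ [3;0;0]
C(0,1)∈J2 [3;0;1]
L+ [4;0;1]
PS(2,0)∈J2 [4;0;2]
L+ [5;0;2]
C(0,4)∈J2 [5;0;3]
R(3,1)∈J1 [5;1;3]
mobility = 12 − 2 − 3 = 7

M = 7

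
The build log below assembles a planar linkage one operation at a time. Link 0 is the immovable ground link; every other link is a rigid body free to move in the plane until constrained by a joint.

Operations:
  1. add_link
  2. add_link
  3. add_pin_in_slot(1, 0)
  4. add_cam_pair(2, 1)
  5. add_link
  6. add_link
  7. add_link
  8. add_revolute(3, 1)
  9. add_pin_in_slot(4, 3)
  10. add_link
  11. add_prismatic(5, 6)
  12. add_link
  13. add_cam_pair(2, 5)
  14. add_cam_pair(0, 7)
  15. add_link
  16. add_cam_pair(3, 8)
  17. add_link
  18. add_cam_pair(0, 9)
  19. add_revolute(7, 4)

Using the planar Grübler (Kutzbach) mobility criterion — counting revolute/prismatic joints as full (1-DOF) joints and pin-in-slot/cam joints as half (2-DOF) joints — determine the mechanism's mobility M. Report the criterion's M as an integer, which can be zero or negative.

(L,J1,J2)=(1,0,0); link0 fixed
link1: (2,0,0)
link2: (3,0,0)
PS 1-0 [J2]: (3,0,1)
C 2-1 [J2]: (3,0,2)
link3: (4,0,2)
link4: (5,0,2)
link5: (6,0,2)
R 3-1 [J1]: (6,1,2)
PS 4-3 [J2]: (6,1,3)
link6: (7,1,3)
P 5-6 [J1]: (7,2,3)
link7: (8,2,3)
C 2-5 [J2]: (8,2,4)
C 0-7 [J2]: (8,2,5)
link8: (9,2,5)
C 3-8 [J2]: (9,2,6)
link9: (10,2,6)
C 0-9 [J2]: (10,2,7)
R 7-4 [J1]: (10,3,7)
Grübler: 3·9 − 2·3 − 7 = 14

M = 14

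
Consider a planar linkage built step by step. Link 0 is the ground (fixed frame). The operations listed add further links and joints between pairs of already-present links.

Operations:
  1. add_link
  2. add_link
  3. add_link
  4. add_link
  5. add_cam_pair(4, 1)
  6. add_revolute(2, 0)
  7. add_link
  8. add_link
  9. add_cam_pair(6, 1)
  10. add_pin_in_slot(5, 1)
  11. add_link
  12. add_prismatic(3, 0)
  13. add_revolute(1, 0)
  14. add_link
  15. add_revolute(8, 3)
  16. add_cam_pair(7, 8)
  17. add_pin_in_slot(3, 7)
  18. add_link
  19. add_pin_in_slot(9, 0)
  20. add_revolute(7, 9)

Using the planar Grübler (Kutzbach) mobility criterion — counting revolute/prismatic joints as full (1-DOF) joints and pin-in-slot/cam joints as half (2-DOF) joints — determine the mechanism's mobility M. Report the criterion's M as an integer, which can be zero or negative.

M = 11

[1;0;0] (link 0 is ground)
L+ [2;0;0]
L+ [3;0;0]
L+ [4;0;0]
L+ [5;0;0]
C(4,1)∈J2 [5;0;1]
R(2,0)∈J1 [5;1;1]
L+ [6;1;1]
L+ [7;1;1]
C(6,1)∈J2 [7;1;2]
PS(5,1)∈J2 [7;1;3]
L+ [8;1;3]
P(3,0)∈J1 [8;2;3]
R(1,0)∈J1 [8;3;3]
L+ [9;3;3]
R(8,3)∈J1 [9;4;3]
C(7,8)∈J2 [9;4;4]
PS(3,7)∈J2 [9;4;5]
L+ [10;4;5]
PS(9,0)∈J2 [10;4;6]
R(7,9)∈J1 [10;5;6]
mobility = 27 − 10 − 6 = 11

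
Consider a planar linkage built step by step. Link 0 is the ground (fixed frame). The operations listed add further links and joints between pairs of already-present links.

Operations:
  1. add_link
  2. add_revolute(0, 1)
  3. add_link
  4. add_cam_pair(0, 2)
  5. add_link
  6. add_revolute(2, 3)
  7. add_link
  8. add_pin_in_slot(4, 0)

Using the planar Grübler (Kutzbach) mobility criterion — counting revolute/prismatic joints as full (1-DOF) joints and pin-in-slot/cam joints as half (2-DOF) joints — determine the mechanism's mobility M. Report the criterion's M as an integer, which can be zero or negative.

M = 6

link 0 = ground. State L|J1|J2 = 1|0|0
+link1  2|0|0
R(0,1) f=1→J1  2|1|0
+link2  3|1|0
C(0,2) f=2→J2  3|1|1
+link3  4|1|1
R(2,3) f=1→J1  4|2|1
+link4  5|2|1
PS(4,0) f=2→J2  5|2|2
M = 3(5−1)−2·2−2 = 12−4−2 = 6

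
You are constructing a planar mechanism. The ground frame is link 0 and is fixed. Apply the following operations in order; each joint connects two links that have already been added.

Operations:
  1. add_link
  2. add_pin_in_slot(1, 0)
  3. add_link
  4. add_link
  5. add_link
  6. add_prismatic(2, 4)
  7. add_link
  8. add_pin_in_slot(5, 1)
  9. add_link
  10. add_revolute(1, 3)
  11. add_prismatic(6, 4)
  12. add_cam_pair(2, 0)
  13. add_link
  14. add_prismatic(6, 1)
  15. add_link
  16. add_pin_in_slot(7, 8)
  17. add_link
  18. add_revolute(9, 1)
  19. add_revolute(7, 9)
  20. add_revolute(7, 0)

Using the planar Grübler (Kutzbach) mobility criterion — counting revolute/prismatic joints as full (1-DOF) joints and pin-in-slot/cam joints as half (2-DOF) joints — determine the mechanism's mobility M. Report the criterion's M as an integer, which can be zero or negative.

M = 9

ground; <1,0,0>
#1 <2,0,0>
PS:1↔0 J2 <2,0,1>
#2 <3,0,1>
#3 <4,0,1>
#4 <5,0,1>
P:2↔4 J1 <5,1,1>
#5 <6,1,1>
PS:5↔1 J2 <6,1,2>
#6 <7,1,2>
R:1↔3 J1 <7,2,2>
P:6↔4 J1 <7,3,2>
C:2↔0 J2 <7,3,3>
#7 <8,3,3>
P:6↔1 J1 <8,4,3>
#8 <9,4,3>
PS:7↔8 J2 <9,4,4>
#9 <10,4,4>
R:9↔1 J1 <10,5,4>
R:7↔9 J1 <10,6,4>
R:7↔0 J1 <10,7,4>
3×9 − 2×7 − 1×4 = 9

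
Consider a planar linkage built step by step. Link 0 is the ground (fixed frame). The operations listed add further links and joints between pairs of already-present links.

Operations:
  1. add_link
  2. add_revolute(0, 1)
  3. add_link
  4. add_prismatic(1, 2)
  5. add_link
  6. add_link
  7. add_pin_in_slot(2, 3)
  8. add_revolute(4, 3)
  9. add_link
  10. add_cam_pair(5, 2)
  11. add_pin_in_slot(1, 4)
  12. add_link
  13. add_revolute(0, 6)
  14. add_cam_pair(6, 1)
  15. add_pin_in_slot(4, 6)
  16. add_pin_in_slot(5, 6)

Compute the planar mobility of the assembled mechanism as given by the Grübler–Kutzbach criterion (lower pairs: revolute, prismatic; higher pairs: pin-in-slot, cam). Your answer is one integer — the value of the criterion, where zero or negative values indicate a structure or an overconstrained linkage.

M = 4

[1;0;0] (link 0 is ground)
L+ [2;0;0]
R(0,1)∈J1 [2;1;0]
L+ [3;1;0]
P(1,2)∈J1 [3;2;0]
L+ [4;2;0]
L+ [5;2;0]
PS(2,3)∈J2 [5;2;1]
R(4,3)∈J1 [5;3;1]
L+ [6;3;1]
C(5,2)∈J2 [6;3;2]
PS(1,4)∈J2 [6;3;3]
L+ [7;3;3]
R(0,6)∈J1 [7;4;3]
C(6,1)∈J2 [7;4;4]
PS(4,6)∈J2 [7;4;5]
PS(5,6)∈J2 [7;4;6]
mobility = 18 − 8 − 6 = 4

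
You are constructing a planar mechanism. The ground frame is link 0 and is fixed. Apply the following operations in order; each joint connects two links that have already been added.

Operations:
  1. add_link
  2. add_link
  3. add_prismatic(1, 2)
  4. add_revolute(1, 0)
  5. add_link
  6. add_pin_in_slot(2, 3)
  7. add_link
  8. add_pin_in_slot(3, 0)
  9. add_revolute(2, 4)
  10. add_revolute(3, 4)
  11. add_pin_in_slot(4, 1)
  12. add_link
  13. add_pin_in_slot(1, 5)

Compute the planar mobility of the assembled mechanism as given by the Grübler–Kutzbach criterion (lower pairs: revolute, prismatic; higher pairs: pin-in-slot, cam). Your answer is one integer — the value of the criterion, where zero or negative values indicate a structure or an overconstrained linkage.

(L,J1,J2)=(1,0,0); link0 fixed
link1: (2,0,0)
link2: (3,0,0)
P 1-2 [J1]: (3,1,0)
R 1-0 [J1]: (3,2,0)
link3: (4,2,0)
PS 2-3 [J2]: (4,2,1)
link4: (5,2,1)
PS 3-0 [J2]: (5,2,2)
R 2-4 [J1]: (5,3,2)
R 3-4 [J1]: (5,4,2)
PS 4-1 [J2]: (5,4,3)
link5: (6,4,3)
PS 1-5 [J2]: (6,4,4)
Grübler: 3·5 − 2·4 − 4 = 3

M = 3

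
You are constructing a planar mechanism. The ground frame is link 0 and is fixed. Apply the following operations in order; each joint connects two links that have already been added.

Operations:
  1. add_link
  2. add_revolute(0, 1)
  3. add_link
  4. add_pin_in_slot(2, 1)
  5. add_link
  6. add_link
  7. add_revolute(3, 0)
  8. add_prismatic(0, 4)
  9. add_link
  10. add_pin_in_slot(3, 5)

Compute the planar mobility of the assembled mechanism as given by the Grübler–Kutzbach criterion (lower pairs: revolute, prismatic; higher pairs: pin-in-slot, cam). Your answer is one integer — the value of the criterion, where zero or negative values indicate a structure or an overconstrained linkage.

M = 7

L=1 J1=0 J2=0
add link → L=2 J1=0 J2=0
R@0,1 dof=1 J1 → L=2 J1=1 J2=0
add link → L=3 J1=1 J2=0
PS@2,1 dof=2 J2 → L=3 J1=1 J2=1
add link → L=4 J1=1 J2=1
add link → L=5 J1=1 J2=1
R@3,0 dof=1 J1 → L=5 J1=2 J2=1
P@0,4 dof=1 J1 → L=5 J1=3 J2=1
add link → L=6 J1=3 J2=1
PS@3,5 dof=2 J2 → L=6 J1=3 J2=2
M=3(L−1)−2J1−J2=3·5−2·3−2=7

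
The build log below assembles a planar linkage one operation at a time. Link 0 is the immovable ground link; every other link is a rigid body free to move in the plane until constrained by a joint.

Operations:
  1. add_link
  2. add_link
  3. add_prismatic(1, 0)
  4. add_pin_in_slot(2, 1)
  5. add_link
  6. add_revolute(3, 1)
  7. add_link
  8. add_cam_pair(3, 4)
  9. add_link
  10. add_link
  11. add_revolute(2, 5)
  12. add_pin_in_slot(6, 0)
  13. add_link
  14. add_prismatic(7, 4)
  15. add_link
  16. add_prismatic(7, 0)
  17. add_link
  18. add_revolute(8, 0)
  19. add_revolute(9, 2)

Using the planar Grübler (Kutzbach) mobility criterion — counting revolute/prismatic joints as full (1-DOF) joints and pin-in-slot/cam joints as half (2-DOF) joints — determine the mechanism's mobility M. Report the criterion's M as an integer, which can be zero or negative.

M = 10

[1;0;0] (link 0 is ground)
L+ [2;0;0]
L+ [3;0;0]
P(1,0)∈J1 [3;1;0]
PS(2,1)∈J2 [3;1;1]
L+ [4;1;1]
R(3,1)∈J1 [4;2;1]
L+ [5;2;1]
C(3,4)∈J2 [5;2;2]
L+ [6;2;2]
L+ [7;2;2]
R(2,5)∈J1 [7;3;2]
PS(6,0)∈J2 [7;3;3]
L+ [8;3;3]
P(7,4)∈J1 [8;4;3]
L+ [9;4;3]
P(7,0)∈J1 [9;5;3]
L+ [10;5;3]
R(8,0)∈J1 [10;6;3]
R(9,2)∈J1 [10;7;3]
mobility = 27 − 14 − 3 = 10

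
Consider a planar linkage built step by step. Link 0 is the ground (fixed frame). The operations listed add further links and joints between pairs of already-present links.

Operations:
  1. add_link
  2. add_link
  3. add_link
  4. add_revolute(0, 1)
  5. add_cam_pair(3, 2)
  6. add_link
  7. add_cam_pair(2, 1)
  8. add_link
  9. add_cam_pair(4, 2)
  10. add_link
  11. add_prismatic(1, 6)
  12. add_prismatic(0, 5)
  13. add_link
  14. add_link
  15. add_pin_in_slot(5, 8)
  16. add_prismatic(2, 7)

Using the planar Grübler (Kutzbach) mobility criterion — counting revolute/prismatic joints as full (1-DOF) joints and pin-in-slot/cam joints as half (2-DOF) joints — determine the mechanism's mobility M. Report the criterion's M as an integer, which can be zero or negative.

M = 12

(L,J1,J2)=(1,0,0); link0 fixed
link1: (2,0,0)
link2: (3,0,0)
link3: (4,0,0)
R 0-1 [J1]: (4,1,0)
C 3-2 [J2]: (4,1,1)
link4: (5,1,1)
C 2-1 [J2]: (5,1,2)
link5: (6,1,2)
C 4-2 [J2]: (6,1,3)
link6: (7,1,3)
P 1-6 [J1]: (7,2,3)
P 0-5 [J1]: (7,3,3)
link7: (8,3,3)
link8: (9,3,3)
PS 5-8 [J2]: (9,3,4)
P 2-7 [J1]: (9,4,4)
Grübler: 3·8 − 2·4 − 4 = 12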